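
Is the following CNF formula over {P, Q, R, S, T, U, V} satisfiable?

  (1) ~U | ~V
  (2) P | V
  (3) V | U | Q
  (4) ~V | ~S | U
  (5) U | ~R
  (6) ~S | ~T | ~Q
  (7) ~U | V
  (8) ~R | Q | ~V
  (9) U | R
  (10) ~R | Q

No, unsatisfiable

Branch on U: set U = 0.
(~R) alone gives R = 0.
But (R) is also a unit clause — contradiction.
So U must be the other value — set U = 1.
(~V) alone gives V = 0.
But (V) is also a unit clause — contradiction.
Both values of U lead to a conflict.
No assignment satisfies every clause.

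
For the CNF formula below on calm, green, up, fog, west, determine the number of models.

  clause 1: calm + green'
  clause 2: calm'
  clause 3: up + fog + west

7

There are 2^5 = 32 truth assignments over (calm, green, up, fog, west).
Split on fog. With fog = 1, the clauses containing fog are satisfied and fog' drops from the rest; 4 of the 2^4 = 16 assignments to the other variables satisfy what remains.
With fog = 0, by the same count on the reduced clause set, 3 assignments work.
(One model: calm=F, green=F, up=F, fog=F, west=T.)
Total: 4 + 3 = 7.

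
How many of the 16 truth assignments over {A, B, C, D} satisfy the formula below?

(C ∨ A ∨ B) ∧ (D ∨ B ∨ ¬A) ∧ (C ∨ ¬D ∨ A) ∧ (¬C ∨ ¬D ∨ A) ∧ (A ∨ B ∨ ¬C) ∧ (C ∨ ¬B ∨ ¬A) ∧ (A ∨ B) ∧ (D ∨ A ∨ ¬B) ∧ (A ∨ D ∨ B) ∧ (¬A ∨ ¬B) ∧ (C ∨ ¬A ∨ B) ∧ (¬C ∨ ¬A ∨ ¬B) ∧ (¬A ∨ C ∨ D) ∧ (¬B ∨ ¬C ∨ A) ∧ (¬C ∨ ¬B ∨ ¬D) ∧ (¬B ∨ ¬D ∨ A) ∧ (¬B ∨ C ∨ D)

There are 2^4 = 16 truth assignments over (A, B, C, D).
Split on B. With B = True, the clauses containing B are satisfied and ¬B drops from the rest; 0 of the 2^3 = 8 assignments to the other variables satisfy what remains.
With B = False, by the same count on the reduced clause set, 1 assignment works.
(One model: A=T, B=F, C=T, D=T.)
Total: 0 + 1 = 1.

1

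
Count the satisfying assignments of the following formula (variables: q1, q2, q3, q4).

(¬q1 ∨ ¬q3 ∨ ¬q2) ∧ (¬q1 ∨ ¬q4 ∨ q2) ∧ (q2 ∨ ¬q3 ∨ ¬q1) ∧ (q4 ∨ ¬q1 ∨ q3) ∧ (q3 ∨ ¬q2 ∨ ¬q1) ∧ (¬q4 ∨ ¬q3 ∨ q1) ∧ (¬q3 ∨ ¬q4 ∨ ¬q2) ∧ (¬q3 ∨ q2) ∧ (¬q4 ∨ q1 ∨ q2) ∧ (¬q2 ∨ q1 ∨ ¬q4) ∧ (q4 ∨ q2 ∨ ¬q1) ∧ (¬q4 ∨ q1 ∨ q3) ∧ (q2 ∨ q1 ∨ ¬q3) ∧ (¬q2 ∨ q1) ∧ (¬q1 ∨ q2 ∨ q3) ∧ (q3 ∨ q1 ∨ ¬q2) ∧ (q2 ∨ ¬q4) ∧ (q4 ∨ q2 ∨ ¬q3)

1

There are 2^4 = 16 truth assignments over (q1, q2, q3, q4).
Split on q4. With q4 = True, the clauses containing q4 are satisfied and ¬q4 drops from the rest; 0 of the 2^3 = 8 assignments to the other variables satisfy what remains.
With q4 = False, by the same count on the reduced clause set, 1 assignment works.
(One model: q1=F, q2=F, q3=F, q4=F.)
Total: 0 + 1 = 1.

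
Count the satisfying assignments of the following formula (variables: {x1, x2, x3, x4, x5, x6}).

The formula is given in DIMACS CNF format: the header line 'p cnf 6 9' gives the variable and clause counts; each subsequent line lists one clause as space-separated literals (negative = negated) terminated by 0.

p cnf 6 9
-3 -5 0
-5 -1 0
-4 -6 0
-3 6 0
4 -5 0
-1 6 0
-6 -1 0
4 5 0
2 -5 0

3

There are 2^6 = 64 truth assignments over (x1, x2, x3, x4, x5, x6).
Split on x2. With x2 = True, the clauses containing x2 are satisfied and ¬x2 drops from the rest; 2 of the 2^5 = 32 assignments to the other variables satisfy what remains.
With x2 = False, by the same count on the reduced clause set, 1 assignment works.
Total: 2 + 1 = 3.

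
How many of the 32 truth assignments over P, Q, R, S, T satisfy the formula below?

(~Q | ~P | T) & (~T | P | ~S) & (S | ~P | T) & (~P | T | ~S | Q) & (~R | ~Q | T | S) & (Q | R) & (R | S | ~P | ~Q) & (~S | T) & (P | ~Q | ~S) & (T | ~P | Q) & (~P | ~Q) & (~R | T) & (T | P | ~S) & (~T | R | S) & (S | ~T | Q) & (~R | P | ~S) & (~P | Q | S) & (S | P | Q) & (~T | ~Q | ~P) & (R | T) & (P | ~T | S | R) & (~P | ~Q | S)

There are 2^5 = 32 truth assignments over (P, Q, R, S, T).
Split on T. With T = 1, the clauses containing T are satisfied and ~T drops from the rest; 2 of the 2^4 = 16 assignments to the other variables satisfy what remains.
With T = 0, by the same count on the reduced clause set, 0 assignments work.
(One model: P=F, Q=T, R=T, S=F, T=T.)
Total: 2 + 0 = 2.

2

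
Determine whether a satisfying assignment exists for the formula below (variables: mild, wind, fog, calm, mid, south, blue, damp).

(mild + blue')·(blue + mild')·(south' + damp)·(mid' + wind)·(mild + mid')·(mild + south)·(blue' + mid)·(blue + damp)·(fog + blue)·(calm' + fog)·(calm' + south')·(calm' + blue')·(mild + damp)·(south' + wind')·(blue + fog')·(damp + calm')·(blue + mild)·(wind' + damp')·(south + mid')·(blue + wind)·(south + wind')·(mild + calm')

Suppose mild = 1.
The clause (blue) is unit, so blue = 1.
The clause (mid) is unit, so mid = 1.
The clause (wind) is unit, so wind = 1.
The clause (calm') is unit, so calm = 0.
The clause (south') is unit, so south = 0.
That conflicts with the unit clause (south).
Backtrack on mild: now try mild = 0.
The clause (blue') is unit, so blue = 0.
That conflicts with the unit clause (blue).
Neither mild = 1 nor mild = 0 works.
No assignment satisfies every clause.

Unsatisfiable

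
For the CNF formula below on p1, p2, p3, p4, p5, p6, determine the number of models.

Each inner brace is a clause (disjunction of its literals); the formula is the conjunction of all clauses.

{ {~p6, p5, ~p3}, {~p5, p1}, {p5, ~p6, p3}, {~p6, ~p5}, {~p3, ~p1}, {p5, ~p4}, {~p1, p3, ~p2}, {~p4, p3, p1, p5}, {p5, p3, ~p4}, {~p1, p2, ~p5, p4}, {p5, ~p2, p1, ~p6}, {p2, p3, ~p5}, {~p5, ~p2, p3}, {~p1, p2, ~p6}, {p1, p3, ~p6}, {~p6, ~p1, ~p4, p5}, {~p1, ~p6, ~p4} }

There are 2^6 = 64 truth assignments over (p1, p2, p3, p4, p5, p6).
Split on p1. With p1 = 1, the clauses containing p1 are satisfied and ~p1 drops from the rest; 1 of the 2^5 = 32 assignments to the other variables satisfy what remains.
With p1 = 0, by the same count on the reduced clause set, 4 assignments work.
Total: 1 + 4 = 5.

5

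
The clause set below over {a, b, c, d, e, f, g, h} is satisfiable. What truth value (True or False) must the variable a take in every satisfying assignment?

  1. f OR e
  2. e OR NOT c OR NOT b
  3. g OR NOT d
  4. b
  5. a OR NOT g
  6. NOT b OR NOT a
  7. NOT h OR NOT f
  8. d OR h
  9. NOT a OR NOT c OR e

False

Suppose a = true.
(b) alone gives b = true.
But (NOT b) is also a unit clause — contradiction.
So every satisfying assignment has a = False.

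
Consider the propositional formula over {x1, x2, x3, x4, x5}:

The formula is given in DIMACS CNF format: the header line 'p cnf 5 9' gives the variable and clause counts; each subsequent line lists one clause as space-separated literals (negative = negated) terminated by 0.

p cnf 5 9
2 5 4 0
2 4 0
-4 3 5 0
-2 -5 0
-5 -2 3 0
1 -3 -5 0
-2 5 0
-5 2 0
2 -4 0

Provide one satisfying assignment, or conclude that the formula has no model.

UNSATISFIABLE

Suppose x2 = True.
(¬x5) alone gives x5 = False.
That conflicts with the unit clause (x5).
So x2 must be the other value — set x2 = False.
(x4) alone gives x4 = True.
That conflicts with the unit clause (¬x4).
Neither x2 = True nor x2 = False works.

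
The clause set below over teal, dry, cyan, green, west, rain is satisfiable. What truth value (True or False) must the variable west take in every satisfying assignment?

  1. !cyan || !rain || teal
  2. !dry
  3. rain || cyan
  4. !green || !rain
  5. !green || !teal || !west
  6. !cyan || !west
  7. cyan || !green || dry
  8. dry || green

False

Suppose west = true.
(!dry) alone gives dry = false.
(!cyan) alone gives cyan = false.
(rain) alone gives rain = true.
(!green) alone gives green = false.
Now (green) is unsatisfied and unit — conflict.
So every satisfying assignment has west = False.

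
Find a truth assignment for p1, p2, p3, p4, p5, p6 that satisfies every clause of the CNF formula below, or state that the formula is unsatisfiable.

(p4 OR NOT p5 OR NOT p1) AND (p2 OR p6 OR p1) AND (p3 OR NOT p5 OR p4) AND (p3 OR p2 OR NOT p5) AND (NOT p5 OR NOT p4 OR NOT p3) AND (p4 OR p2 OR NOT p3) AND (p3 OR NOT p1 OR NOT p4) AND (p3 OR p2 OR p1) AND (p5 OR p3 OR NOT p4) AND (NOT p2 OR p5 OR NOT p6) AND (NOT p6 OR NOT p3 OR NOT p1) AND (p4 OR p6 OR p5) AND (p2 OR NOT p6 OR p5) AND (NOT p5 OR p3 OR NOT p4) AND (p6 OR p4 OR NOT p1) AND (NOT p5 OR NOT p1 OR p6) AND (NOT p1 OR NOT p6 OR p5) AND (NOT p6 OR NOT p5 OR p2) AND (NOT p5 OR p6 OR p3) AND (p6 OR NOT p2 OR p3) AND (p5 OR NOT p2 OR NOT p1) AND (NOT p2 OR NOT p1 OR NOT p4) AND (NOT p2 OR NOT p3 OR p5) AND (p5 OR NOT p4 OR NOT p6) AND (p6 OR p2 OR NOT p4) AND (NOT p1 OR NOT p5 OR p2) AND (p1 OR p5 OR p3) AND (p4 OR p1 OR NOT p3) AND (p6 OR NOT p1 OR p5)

UNSATISFIABLE

Try p4 = true.
Try p5 = false.
Unit clause (p3) forces p3 = true.
Unit clause (NOT p2) forces p2 = false.
Unit clause (NOT p6) forces p6 = false.
That conflicts with the unit clause (p6).
Undo p5 and try p5 = true.
Unit clause (NOT p3) forces p3 = false.
That conflicts with the unit clause (p3).
Neither p5 = true nor p5 = false works.
Undo p4 and try p4 = false.
Try p5 = false.
Unit clause (p6) forces p6 = true.
Unit clause (NOT p2) forces p2 = false.
That conflicts with the unit clause (p2).
Undo p5 and try p5 = true.
Unit clause (NOT p1) forces p1 = false.
Unit clause (p3) forces p3 = true.
That conflicts with the unit clause (NOT p3).
Neither p5 = true nor p5 = false works.
Neither p4 = true nor p4 = false works.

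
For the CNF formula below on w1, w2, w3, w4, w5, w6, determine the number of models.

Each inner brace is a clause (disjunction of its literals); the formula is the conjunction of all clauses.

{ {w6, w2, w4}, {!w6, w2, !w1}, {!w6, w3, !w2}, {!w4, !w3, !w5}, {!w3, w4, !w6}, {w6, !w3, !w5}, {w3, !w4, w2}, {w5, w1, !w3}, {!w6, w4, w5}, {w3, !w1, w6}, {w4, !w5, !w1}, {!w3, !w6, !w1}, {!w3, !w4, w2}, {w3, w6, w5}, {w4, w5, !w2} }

4

There are 2^6 = 64 truth assignments over (w1, w2, w3, w4, w5, w6).
Split on w1. With w1 = true, the clauses containing w1 are satisfied and !w1 drops from the rest; 1 of the 2^5 = 32 assignments to the other variables satisfy what remains.
With w1 = false, by the same count on the reduced clause set, 3 assignments work.
(One model: w1=F, w2=F, w3=F, w4=F, w5=T, w6=T.)
Total: 1 + 3 = 4.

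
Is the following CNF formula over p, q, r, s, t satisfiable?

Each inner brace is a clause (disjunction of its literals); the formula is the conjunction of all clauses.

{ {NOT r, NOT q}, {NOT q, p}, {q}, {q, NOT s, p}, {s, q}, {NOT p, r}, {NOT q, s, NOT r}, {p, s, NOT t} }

(q) alone gives q = true.
(NOT r) alone gives r = false.
(p) alone gives p = true.
That conflicts with the unit clause (NOT p).
No assignment satisfies every clause.

No, unsatisfiable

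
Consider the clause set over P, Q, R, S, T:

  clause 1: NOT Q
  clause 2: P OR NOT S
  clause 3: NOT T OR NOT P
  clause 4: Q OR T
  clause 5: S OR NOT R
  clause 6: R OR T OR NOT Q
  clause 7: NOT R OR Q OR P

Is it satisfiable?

From the singleton clause (NOT Q), Q = false.
From the singleton clause (T), T = true.
From the singleton clause (NOT P), P = false.
From the singleton clause (NOT S), S = false.
From the singleton clause (NOT R), R = false.
This assignment satisfies each clause.
A satisfying assignment: P ↦ false, Q ↦ false, R ↦ false, S ↦ false, T ↦ true.

Satisfiable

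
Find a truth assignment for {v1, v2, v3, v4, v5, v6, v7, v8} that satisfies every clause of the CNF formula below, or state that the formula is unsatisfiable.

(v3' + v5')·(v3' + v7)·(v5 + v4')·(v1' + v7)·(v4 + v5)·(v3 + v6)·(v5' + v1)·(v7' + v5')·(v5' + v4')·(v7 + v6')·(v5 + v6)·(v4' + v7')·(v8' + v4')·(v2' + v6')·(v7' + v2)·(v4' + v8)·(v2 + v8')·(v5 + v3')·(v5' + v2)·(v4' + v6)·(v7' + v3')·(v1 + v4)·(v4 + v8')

Branch on v3: set v3 = 0.
From the singleton clause (v6), v6 = 1.
From the singleton clause (v7), v7 = 1.
From the singleton clause (v5'), v5 = 0.
From the singleton clause (v4'), v4 = 0.
That conflicts with the unit clause (v4).
Undo v3 and try v3 = 1.
From the singleton clause (v5'), v5 = 0.
That conflicts with the unit clause (v5).
Both values of v3 lead to a conflict.

UNSATISFIABLE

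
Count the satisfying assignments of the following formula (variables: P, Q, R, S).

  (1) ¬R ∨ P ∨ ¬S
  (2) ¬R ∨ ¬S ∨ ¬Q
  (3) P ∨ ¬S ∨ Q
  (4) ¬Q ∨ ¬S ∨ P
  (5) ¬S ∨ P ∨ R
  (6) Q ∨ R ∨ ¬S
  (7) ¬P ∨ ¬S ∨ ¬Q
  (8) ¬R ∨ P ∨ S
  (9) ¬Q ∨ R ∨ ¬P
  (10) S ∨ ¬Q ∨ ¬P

5

There are 2^4 = 16 truth assignments over (P, Q, R, S).
Check each against the 10 clauses (columns in the order P, Q, R, S):
  F F F F  ✓ satisfies all
  F F F T  ✗ fails (P ∨ ¬S ∨ Q)
  F F T F  ✗ fails (¬R ∨ P ∨ S)
  F F T T  ✗ fails (¬R ∨ P ∨ ¬S)
  F T F F  ✓ satisfies all
  F T F T  ✗ fails (¬Q ∨ ¬S ∨ P)
  F T T F  ✗ fails (¬R ∨ P ∨ S)
  F T T T  ✗ fails (¬R ∨ P ∨ ¬S)
  T F F F  ✓ satisfies all
  T F F T  ✗ fails (Q ∨ R ∨ ¬S)
  T F T F  ✓ satisfies all
  T F T T  ✓ satisfies all
  T T F F  ✗ fails (¬Q ∨ R ∨ ¬P)
  T T F T  ✗ fails (¬P ∨ ¬S ∨ ¬Q)
  T T T F  ✗ fails (S ∨ ¬Q ∨ ¬P)
  T T T T  ✗ fails (¬R ∨ ¬S ∨ ¬Q)
5 of the 16 rows are models.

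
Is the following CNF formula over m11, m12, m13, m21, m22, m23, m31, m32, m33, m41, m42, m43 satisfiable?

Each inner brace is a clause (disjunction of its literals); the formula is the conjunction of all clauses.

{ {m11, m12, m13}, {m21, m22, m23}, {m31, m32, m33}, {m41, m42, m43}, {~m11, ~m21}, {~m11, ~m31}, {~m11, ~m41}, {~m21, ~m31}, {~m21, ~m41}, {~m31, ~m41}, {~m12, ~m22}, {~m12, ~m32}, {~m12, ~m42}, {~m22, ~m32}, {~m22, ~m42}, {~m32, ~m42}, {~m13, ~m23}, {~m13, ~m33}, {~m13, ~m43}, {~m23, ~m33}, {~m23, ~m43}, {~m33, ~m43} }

Branch on m11: set m11 = 0.
Branch on m12: set m12 = 1.
Unit clause (~m22) forces m22 = 0.
Unit clause (~m32) forces m32 = 0.
Unit clause (~m42) forces m42 = 0.
Branch on m21: set m21 = 1.
Unit clause (~m31) forces m31 = 0.
Unit clause (m33) forces m33 = 1.
Unit clause (~m41) forces m41 = 0.
Unit clause (m43) forces m43 = 1.
That conflicts with the unit clause (~m43).
So m21 must be the other value — set m21 = 0.
Unit clause (m23) forces m23 = 1.
Unit clause (~m13) forces m13 = 0.
Unit clause (~m33) forces m33 = 0.
Unit clause (m31) forces m31 = 1.
Unit clause (~m41) forces m41 = 0.
Unit clause (m43) forces m43 = 1.
That conflicts with the unit clause (~m43).
Both values of m21 lead to a conflict.
So m12 must be the other value — set m12 = 0.
Unit clause (m13) forces m13 = 1.
Unit clause (~m23) forces m23 = 0.
Unit clause (~m33) forces m33 = 0.
Unit clause (~m43) forces m43 = 0.
Branch on m21: set m21 = 1.
Unit clause (~m31) forces m31 = 0.
Unit clause (m32) forces m32 = 1.
Unit clause (~m41) forces m41 = 0.
Unit clause (m42) forces m42 = 1.
That conflicts with the unit clause (~m42).
So m21 must be the other value — set m21 = 0.
Unit clause (m22) forces m22 = 1.
Unit clause (~m32) forces m32 = 0.
Unit clause (m31) forces m31 = 1.
Unit clause (~m41) forces m41 = 0.
Unit clause (m42) forces m42 = 1.
That conflicts with the unit clause (~m42).
Both values of m21 lead to a conflict.
Both values of m12 lead to a conflict.
So m11 must be the other value — set m11 = 1.
Unit clause (~m21) forces m21 = 0.
Unit clause (~m31) forces m31 = 0.
Unit clause (~m41) forces m41 = 0.
Branch on m22: set m22 = 1.
Unit clause (~m12) forces m12 = 0.
Unit clause (~m32) forces m32 = 0.
Unit clause (m33) forces m33 = 1.
Unit clause (~m42) forces m42 = 0.
Unit clause (m43) forces m43 = 1.
That conflicts with the unit clause (~m43).
So m22 must be the other value — set m22 = 0.
Unit clause (m23) forces m23 = 1.
Unit clause (~m13) forces m13 = 0.
Unit clause (~m33) forces m33 = 0.
Unit clause (m32) forces m32 = 1.
Unit clause (~m12) forces m12 = 0.
Unit clause (~m42) forces m42 = 0.
Unit clause (m43) forces m43 = 1.
That conflicts with the unit clause (~m43).
Both values of m22 lead to a conflict.
Both values of m11 lead to a conflict.
No assignment satisfies every clause.

No, unsatisfiable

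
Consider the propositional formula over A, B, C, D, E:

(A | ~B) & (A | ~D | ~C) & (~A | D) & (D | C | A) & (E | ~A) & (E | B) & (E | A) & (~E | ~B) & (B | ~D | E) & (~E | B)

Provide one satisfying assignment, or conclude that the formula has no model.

Try A = 1.
The clause (D) is unit, so D = 1.
The clause (E) is unit, so E = 1.
The clause (~B) is unit, so B = 0.
Now (B) is unsatisfied and unit — conflict.
Undo A and try A = 0.
The clause (~B) is unit, so B = 0.
The clause (E) is unit, so E = 1.
Now (~E) is unsatisfied and unit — conflict.
Either choice for A ends in contradiction.

UNSATISFIABLE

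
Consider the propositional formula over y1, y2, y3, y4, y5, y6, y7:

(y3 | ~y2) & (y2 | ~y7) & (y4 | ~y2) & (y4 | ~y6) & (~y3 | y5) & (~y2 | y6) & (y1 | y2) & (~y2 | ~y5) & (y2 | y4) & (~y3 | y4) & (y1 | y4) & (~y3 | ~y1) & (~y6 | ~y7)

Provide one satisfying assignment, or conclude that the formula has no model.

Suppose y3 = 0.
From the singleton clause (~y2), y2 = 0.
From the singleton clause (~y7), y7 = 0.
From the singleton clause (y1), y1 = 1.
From the singleton clause (y4), y4 = 1.
No clause remains; y5, y6 are free.

y1=1; y2=0; y3=0; y4=1; y5=0; y6=1; y7=0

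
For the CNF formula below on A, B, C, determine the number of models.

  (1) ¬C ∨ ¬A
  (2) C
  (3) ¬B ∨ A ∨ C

2

There are 2^3 = 8 truth assignments over (A, B, C).
Split on C. With C = True, the clauses containing C are satisfied and ¬C drops from the rest; 2 of the 2^2 = 4 assignments to the other variables satisfy what remains.
With C = False, by the same count on the reduced clause set, 0 assignments work.
(One model: A=F, B=F, C=T.)
Total: 2 + 0 = 2.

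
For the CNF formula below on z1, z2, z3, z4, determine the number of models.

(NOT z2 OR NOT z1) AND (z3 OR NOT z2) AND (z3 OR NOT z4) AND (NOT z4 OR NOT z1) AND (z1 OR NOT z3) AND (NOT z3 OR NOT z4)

There are 2^4 = 16 truth assignments over (z1, z2, z3, z4).
Check each against the 6 clauses (columns in the order z1, z2, z3, z4):
  F F F F  ✓ satisfies all
  F F F T  ✗ fails (z3 OR NOT z4)
  F F T F  ✗ fails (z1 OR NOT z3)
  F F T T  ✗ fails (z1 OR NOT z3)
  F T F F  ✗ fails (z3 OR NOT z2)
  F T F T  ✗ fails (z3 OR NOT z2)
  F T T F  ✗ fails (z1 OR NOT z3)
  F T T T  ✗ fails (z1 OR NOT z3)
  T F F F  ✓ satisfies all
  T F F T  ✗ fails (z3 OR NOT z4)
  T F T F  ✓ satisfies all
  T F T T  ✗ fails (NOT z4 OR NOT z1)
  T T F F  ✗ fails (NOT z2 OR NOT z1)
  T T F T  ✗ fails (NOT z2 OR NOT z1)
  T T T F  ✗ fails (NOT z2 OR NOT z1)
  T T T T  ✗ fails (NOT z2 OR NOT z1)
3 of the 16 rows are models.

3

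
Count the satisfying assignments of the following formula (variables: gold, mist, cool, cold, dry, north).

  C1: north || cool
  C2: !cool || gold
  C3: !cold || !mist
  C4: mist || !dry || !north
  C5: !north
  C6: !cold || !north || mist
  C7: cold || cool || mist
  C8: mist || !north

There are 2^6 = 64 truth assignments over (gold, mist, cool, cold, dry, north).
Split on dry. With dry = true, the clauses containing dry are satisfied and !dry drops from the rest; 3 of the 2^5 = 32 assignments to the other variables satisfy what remains.
With dry = false, by the same count on the reduced clause set, 3 assignments work.
Total: 3 + 3 = 6.

6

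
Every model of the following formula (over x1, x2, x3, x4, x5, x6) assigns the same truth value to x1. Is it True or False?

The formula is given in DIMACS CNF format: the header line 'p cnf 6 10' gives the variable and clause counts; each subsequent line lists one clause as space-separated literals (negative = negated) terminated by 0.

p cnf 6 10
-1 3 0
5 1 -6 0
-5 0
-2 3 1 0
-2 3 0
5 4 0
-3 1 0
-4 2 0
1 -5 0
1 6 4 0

True

Suppose x1 = False.
(¬x5) alone gives x5 = False.
(¬x6) alone gives x6 = False.
(x4) alone gives x4 = True.
(¬x3) alone gives x3 = False.
(¬x2) alone gives x2 = False.
That conflicts with the unit clause (x2).
So every satisfying assignment has x1 = True.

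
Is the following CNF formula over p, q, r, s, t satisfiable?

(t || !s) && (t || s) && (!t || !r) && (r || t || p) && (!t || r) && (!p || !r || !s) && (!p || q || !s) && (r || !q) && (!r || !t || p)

Branch on t: set t = true.
Unit clause (!r) forces r = false.
Now (r) is unsatisfied and unit — conflict.
That branch fails; take t = false instead.
Unit clause (!s) forces s = false.
Now (s) is unsatisfied and unit — conflict.
Both values of t lead to a conflict.
No assignment satisfies every clause.

No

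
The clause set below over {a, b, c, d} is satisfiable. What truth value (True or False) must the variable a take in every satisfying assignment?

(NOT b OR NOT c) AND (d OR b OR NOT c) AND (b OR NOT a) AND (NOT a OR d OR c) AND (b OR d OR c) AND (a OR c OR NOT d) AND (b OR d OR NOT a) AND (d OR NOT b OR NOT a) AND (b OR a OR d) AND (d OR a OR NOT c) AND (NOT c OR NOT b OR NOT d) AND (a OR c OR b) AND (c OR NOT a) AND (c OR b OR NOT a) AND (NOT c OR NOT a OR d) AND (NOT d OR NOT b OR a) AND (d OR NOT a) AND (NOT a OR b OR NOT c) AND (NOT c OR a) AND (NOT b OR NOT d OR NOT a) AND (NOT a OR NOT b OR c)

False

Suppose a = true.
The clause (b) is unit, so b = true.
The clause (NOT c) is unit, so c = false.
That conflicts with the unit clause (c).
So every satisfying assignment has a = False.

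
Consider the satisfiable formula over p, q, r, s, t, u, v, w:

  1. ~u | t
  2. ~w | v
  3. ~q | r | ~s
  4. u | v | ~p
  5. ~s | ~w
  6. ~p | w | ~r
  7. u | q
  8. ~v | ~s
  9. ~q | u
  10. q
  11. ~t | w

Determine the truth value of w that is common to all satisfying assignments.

True

Suppose w = 0.
Unit clause (q) forces q = 1.
Unit clause (u) forces u = 1.
Unit clause (t) forces t = 1.
But (~t) is also a unit clause — contradiction.
So every satisfying assignment has w = True.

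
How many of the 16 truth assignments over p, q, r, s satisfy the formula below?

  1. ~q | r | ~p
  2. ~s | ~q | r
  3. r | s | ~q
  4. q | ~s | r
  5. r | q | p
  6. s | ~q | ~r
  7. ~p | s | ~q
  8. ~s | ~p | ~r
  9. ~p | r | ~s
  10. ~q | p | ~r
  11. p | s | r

There are 2^4 = 16 truth assignments over (p, q, r, s).
Check each against the 11 clauses (columns in the order p, q, r, s):
  F F F F  ✗ fails (r | q | p)
  F F F T  ✗ fails (q | ~s | r)
  F F T F  ✓ satisfies all
  F F T T  ✓ satisfies all
  F T F F  ✗ fails (r | s | ~q)
  F T F T  ✗ fails (~s | ~q | r)
  F T T F  ✗ fails (s | ~q | ~r)
  F T T T  ✗ fails (~q | p | ~r)
  T F F F  ✓ satisfies all
  T F F T  ✗ fails (q | ~s | r)
  T F T F  ✓ satisfies all
  T F T T  ✗ fails (~s | ~p | ~r)
  T T F F  ✗ fails (~q | r | ~p)
  T T F T  ✗ fails (~q | r | ~p)
  T T T F  ✗ fails (s | ~q | ~r)
  T T T T  ✗ fails (~s | ~p | ~r)
4 of the 16 rows are models.

4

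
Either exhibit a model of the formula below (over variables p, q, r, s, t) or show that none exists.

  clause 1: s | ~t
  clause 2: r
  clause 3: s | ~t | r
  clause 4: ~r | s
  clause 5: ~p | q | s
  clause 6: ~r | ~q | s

p: 0; q: 1; r: 1; s: 1; t: 0

Unit clause (r) forces r = 1.
Unit clause (s) forces s = 1.
All clauses hold; p, q, t can take either value.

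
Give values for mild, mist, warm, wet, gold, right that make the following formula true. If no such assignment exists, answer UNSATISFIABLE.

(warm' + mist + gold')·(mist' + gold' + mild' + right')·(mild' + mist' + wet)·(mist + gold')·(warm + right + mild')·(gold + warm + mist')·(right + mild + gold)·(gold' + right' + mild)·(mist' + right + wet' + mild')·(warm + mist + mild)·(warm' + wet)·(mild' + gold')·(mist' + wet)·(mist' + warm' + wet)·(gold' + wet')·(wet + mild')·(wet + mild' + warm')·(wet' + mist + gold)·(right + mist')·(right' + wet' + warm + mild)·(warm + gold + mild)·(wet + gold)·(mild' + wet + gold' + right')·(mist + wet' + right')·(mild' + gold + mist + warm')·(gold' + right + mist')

Suppose mist = 1.
(wet) alone gives wet = 1.
(gold') alone gives gold = 0.
(warm) alone gives warm = 1.
(right) alone gives right = 1.
All clauses hold; mild can take either value.

mild: 0,  mist: 1,  warm: 1,  wet: 1,  gold: 0,  right: 1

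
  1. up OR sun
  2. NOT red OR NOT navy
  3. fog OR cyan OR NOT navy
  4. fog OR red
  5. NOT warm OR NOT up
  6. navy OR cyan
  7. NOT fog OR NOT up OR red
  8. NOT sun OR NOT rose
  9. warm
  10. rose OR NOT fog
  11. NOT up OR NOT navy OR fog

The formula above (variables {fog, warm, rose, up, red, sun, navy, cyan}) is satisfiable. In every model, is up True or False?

Suppose up = true.
(NOT warm) alone gives warm = false.
That conflicts with the unit clause (warm).
So every satisfying assignment has up = False.

False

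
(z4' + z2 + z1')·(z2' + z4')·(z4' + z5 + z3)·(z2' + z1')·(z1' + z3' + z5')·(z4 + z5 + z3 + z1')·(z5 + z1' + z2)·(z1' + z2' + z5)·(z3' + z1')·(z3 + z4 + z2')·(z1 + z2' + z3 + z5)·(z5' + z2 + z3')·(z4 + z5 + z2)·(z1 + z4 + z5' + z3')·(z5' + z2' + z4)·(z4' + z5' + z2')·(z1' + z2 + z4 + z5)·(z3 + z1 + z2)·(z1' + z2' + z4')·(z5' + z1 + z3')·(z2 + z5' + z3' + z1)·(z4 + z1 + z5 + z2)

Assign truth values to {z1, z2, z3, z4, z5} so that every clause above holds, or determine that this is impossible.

z1: 1,  z2: 0,  z3: 0,  z4: 0,  z5: 1

Branch on z2: set z2 = 0.
Branch on z4: set z4 = 0.
From the singleton clause (z5), z5 = 1.
From the singleton clause (z3'), z3 = 0.
From the singleton clause (z1), z1 = 1.
This assignment satisfies each clause.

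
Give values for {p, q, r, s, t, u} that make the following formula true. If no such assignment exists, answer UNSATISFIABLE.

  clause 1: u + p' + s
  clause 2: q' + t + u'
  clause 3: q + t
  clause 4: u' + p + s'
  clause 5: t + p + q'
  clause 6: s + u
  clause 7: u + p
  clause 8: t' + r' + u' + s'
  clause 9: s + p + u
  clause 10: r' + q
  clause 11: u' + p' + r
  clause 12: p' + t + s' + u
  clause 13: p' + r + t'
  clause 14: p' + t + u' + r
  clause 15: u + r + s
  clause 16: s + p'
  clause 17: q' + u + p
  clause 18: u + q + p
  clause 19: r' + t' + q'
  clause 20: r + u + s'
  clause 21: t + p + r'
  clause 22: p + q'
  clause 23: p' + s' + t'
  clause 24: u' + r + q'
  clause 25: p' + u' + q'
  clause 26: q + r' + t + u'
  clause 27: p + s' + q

p=0,  q=0,  r=0,  s=0,  t=1,  u=1

Branch on q: set q = 0.
From the singleton clause (t), t = 1.
From the singleton clause (r'), r = 0.
From the singleton clause (p'), p = 0.
From the singleton clause (u), u = 1.
From the singleton clause (s'), s = 0.
Every clause now holds.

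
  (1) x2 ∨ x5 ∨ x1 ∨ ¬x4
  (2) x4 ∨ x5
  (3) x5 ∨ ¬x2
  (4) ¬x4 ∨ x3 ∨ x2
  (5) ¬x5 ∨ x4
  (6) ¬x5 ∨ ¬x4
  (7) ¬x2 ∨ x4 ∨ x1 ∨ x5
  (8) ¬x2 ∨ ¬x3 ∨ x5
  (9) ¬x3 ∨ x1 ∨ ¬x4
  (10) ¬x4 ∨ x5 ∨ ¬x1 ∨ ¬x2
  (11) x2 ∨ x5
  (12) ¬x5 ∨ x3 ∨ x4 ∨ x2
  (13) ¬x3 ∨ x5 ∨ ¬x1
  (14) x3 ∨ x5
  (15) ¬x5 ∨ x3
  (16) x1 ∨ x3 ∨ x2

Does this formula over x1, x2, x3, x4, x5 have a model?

Suppose x4 = True.
(¬x5) alone gives x5 = False.
(¬x2) alone gives x2 = False.
But (x2) is also a unit clause — contradiction.
So x4 must be the other value — set x4 = False.
(x5) alone gives x5 = True.
But (¬x5) is also a unit clause — contradiction.
Either choice for x4 ends in contradiction.
No assignment satisfies every clause.

Unsatisfiable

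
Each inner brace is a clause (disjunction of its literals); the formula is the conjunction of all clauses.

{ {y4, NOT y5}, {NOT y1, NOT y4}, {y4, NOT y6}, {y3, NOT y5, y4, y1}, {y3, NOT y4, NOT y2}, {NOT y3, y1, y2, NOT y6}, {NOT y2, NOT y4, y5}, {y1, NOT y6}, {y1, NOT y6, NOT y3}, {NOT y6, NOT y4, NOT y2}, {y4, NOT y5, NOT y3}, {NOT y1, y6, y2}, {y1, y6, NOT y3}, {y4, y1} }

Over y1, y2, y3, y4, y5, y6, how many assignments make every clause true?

4

There are 2^6 = 64 truth assignments over (y1, y2, y3, y4, y5, y6).
Split on y1. With y1 = true, the clauses containing y1 are satisfied and NOT y1 drops from the rest; 2 of the 2^5 = 32 assignments to the other variables satisfy what remains.
With y1 = false, by the same count on the reduced clause set, 2 assignments work.
(One model: y1=F, y2=F, y3=F, y4=T, y5=F, y6=F.)
Total: 2 + 2 = 4.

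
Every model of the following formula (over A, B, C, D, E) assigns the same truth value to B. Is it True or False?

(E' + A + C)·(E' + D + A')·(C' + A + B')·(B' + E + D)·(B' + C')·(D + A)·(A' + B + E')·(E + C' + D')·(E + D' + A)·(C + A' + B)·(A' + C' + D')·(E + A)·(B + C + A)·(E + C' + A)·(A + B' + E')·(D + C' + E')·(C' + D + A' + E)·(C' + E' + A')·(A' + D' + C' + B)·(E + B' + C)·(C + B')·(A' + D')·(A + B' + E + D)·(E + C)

False

Suppose B = 1.
From the singleton clause (C'), C = 0.
But (C) is also a unit clause — contradiction.
So every satisfying assignment has B = False.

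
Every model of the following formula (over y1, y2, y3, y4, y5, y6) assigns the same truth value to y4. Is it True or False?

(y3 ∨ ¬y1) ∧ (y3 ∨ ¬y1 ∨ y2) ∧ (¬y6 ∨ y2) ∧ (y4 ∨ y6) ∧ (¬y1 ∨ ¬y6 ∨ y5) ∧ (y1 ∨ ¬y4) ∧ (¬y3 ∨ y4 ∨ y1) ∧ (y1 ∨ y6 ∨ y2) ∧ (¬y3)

Suppose y4 = True.
From the singleton clause (y1), y1 = True.
From the singleton clause (y3), y3 = True.
That conflicts with the unit clause (¬y3).
So every satisfying assignment has y4 = False.

False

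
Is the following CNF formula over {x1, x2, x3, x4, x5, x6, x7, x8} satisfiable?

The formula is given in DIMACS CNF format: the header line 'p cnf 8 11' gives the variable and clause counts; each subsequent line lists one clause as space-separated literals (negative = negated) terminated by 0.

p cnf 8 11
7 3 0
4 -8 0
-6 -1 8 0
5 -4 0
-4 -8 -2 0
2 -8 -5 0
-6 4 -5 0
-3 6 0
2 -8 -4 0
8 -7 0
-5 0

Satisfiable

From the singleton clause (¬x5), x5 = False.
From the singleton clause (¬x4), x4 = False.
From the singleton clause (¬x8), x8 = False.
From the singleton clause (¬x7), x7 = False.
From the singleton clause (x3), x3 = True.
From the singleton clause (x6), x6 = True.
From the singleton clause (¬x1), x1 = False.
No clause remains; x2 is free.
A satisfying assignment: x1=False; x2=False; x3=True; x4=False; x5=False; x6=True; x7=False; x8=False.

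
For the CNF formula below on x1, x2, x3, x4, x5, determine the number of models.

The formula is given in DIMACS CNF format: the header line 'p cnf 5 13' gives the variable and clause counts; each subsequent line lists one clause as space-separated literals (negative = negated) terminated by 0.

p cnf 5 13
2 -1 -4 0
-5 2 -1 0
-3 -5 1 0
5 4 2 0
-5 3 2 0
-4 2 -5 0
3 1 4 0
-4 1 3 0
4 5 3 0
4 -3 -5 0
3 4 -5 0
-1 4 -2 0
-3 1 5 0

4

There are 2^5 = 32 truth assignments over (x1, x2, x3, x4, x5).
Split on x3. With x3 = True, the clauses containing x3 are satisfied and ¬x3 drops from the rest; 2 of the 2^4 = 16 assignments to the other variables satisfy what remains.
With x3 = False, by the same count on the reduced clause set, 2 assignments work.
(One model: x1=T, x2=T, x3=F, x4=T, x5=F.)
Total: 2 + 2 = 4.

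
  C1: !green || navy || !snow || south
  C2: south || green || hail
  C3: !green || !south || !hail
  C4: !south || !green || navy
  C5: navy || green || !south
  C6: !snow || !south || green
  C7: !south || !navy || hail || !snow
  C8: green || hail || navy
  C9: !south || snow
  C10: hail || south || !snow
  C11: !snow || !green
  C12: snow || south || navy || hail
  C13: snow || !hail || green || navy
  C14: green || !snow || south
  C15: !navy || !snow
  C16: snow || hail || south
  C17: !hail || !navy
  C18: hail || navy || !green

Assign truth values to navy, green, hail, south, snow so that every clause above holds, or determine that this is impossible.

navy: false,  green: true,  hail: true,  south: false,  snow: false

Case south = false:
Case green = true:
Unit clause (!snow) forces snow = false.
Unit clause (hail) forces hail = true.
Unit clause (!navy) forces navy = false.
Every clause now holds.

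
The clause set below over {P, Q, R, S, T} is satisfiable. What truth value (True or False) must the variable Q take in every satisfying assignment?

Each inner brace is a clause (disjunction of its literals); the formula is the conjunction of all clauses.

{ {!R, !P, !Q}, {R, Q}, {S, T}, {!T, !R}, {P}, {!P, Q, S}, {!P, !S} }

Suppose Q = false.
(R) alone gives R = true.
(!T) alone gives T = false.
(S) alone gives S = true.
(P) alone gives P = true.
That conflicts with the unit clause (!P).
So every satisfying assignment has Q = True.

True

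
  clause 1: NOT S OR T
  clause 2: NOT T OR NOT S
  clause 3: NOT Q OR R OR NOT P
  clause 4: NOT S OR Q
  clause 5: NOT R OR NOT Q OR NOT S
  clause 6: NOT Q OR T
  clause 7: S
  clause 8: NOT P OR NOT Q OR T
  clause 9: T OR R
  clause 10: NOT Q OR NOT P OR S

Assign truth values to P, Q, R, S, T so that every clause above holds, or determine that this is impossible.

Unit clause (S) forces S = true.
Unit clause (T) forces T = true.
Now (NOT T) is unsatisfied and unit — conflict.

UNSATISFIABLE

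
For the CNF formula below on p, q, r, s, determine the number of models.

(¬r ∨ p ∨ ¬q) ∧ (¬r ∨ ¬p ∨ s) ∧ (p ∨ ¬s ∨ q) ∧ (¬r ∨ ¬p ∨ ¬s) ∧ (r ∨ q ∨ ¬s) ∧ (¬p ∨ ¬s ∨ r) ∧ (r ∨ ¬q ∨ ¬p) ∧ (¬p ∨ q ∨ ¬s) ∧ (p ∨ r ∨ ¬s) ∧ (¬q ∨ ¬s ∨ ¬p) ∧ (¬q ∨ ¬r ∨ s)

4

There are 2^4 = 16 truth assignments over (p, q, r, s).
Check each against the 11 clauses (columns in the order p, q, r, s):
  F F F F  ✓ satisfies all
  F F F T  ✗ fails (p ∨ ¬s ∨ q)
  F F T F  ✓ satisfies all
  F F T T  ✗ fails (p ∨ ¬s ∨ q)
  F T F F  ✓ satisfies all
  F T F T  ✗ fails (p ∨ r ∨ ¬s)
  F T T F  ✗ fails (¬r ∨ p ∨ ¬q)
  F T T T  ✗ fails (¬r ∨ p ∨ ¬q)
  T F F F  ✓ satisfies all
  T F F T  ✗ fails (r ∨ q ∨ ¬s)
  T F T F  ✗ fails (¬r ∨ ¬p ∨ s)
  T F T T  ✗ fails (¬r ∨ ¬p ∨ ¬s)
  T T F F  ✗ fails (r ∨ ¬q ∨ ¬p)
  T T F T  ✗ fails (¬p ∨ ¬s ∨ r)
  T T T F  ✗ fails (¬r ∨ ¬p ∨ s)
  T T T T  ✗ fails (¬r ∨ ¬p ∨ ¬s)
4 of the 16 rows are models.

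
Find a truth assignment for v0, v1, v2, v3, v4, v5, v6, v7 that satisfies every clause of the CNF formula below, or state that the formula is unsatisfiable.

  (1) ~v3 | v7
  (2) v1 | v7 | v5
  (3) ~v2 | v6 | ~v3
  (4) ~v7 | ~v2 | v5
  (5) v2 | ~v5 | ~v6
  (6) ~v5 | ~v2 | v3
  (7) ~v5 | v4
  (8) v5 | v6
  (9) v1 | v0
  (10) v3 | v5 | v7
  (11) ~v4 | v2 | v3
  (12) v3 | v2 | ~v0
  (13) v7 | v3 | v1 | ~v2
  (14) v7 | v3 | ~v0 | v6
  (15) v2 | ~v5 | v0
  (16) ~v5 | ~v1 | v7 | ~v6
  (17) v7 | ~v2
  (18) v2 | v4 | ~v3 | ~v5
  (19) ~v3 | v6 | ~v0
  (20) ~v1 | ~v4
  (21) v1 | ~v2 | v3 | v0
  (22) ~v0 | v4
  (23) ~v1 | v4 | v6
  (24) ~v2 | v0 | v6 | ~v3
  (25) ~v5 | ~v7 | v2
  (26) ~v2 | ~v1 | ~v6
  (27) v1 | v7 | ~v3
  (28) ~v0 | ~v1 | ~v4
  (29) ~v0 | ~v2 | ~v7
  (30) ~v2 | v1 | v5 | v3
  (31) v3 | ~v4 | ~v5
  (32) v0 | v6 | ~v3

Branch on v3: set v3 = 1.
(v7) alone gives v7 = 1.
Branch on v2: set v2 = 0.
(~v5) alone gives v5 = 0.
(v6) alone gives v6 = 1.
Branch on v1: set v1 = 1.
(~v4) alone gives v4 = 0.
(~v0) alone gives v0 = 0.
All clauses are satisfied.

v0 ↦ 0, v1 ↦ 1, v2 ↦ 0, v3 ↦ 1, v4 ↦ 0, v5 ↦ 0, v6 ↦ 1, v7 ↦ 1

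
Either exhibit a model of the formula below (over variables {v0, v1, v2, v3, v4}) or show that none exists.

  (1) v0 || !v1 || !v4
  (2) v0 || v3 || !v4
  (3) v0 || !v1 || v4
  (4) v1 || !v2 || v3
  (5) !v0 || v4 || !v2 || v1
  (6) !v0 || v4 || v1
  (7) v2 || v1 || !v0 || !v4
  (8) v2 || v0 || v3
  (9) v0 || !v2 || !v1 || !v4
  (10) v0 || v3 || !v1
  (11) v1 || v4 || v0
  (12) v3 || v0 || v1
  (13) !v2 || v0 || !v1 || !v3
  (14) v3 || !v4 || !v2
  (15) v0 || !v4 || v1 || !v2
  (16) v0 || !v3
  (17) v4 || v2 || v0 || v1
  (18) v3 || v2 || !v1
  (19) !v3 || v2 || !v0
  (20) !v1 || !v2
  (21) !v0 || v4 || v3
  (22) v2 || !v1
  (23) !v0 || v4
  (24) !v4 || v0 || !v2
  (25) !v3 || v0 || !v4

v0 ↦ true, v1 ↦ false, v2 ↦ true, v3 ↦ true, v4 ↦ true

Suppose v0 = true.
From the singleton clause (v4), v4 = true.
Suppose v2 = true.
From the singleton clause (v3), v3 = true.
From the singleton clause (!v1), v1 = false.
This assignment satisfies each clause.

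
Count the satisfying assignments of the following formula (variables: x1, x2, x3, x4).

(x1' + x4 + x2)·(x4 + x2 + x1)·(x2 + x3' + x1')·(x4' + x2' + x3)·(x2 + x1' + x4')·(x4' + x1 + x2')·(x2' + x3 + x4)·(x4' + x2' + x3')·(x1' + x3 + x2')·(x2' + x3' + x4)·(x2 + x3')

There are 2^4 = 16 truth assignments over (x1, x2, x3, x4).
Split on x4. With x4 = 1, the clauses containing x4 are satisfied and x4' drops from the rest; 1 of the 2^3 = 8 assignments to the other variables satisfy what remains.
With x4 = 0, by the same count on the reduced clause set, 0 assignments work.
(One model: x1=F, x2=F, x3=F, x4=T.)
Total: 1 + 0 = 1.

1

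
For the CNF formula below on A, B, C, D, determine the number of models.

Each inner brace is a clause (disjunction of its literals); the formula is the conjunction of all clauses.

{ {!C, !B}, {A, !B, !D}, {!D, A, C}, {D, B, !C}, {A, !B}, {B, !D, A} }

There are 2^4 = 16 truth assignments over (A, B, C, D).
Check each against the 6 clauses (columns in the order A, B, C, D):
  F F F F  ✓ satisfies all
  F F F T  ✗ fails (!D || A || C)
  F F T F  ✗ fails (D || B || !C)
  F F T T  ✗ fails (B || !D || A)
  F T F F  ✗ fails (A || !B)
  F T F T  ✗ fails (A || !B || !D)
  F T T F  ✗ fails (!C || !B)
  F T T T  ✗ fails (!C || !B)
  T F F F  ✓ satisfies all
  T F F T  ✓ satisfies all
  T F T F  ✗ fails (D || B || !C)
  T F T T  ✓ satisfies all
  T T F F  ✓ satisfies all
  T T F T  ✓ satisfies all
  T T T F  ✗ fails (!C || !B)
  T T T T  ✗ fails (!C || !B)
6 of the 16 rows are models.

6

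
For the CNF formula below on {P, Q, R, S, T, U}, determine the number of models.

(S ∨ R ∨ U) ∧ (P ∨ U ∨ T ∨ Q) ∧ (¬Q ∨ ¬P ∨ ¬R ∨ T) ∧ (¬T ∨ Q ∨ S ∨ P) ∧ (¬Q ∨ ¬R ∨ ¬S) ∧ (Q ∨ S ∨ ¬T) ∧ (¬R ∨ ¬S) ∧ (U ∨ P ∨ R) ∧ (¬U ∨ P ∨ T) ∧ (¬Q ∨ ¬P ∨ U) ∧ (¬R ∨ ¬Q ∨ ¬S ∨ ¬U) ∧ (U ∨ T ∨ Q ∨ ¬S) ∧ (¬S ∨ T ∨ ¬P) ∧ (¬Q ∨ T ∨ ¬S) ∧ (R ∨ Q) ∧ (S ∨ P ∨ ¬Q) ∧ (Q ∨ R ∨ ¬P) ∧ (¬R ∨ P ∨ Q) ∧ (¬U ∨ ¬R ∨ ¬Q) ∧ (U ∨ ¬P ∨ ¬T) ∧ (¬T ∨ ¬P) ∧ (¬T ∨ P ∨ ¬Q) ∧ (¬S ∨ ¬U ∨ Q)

There are 2^6 = 64 truth assignments over (P, Q, R, S, T, U).
Split on U. With U = True, the clauses containing U are satisfied and ¬U drops from the rest; 2 of the 2^5 = 32 assignments to the other variables satisfy what remains.
With U = False, by the same count on the reduced clause set, 1 assignment works.
(One model: P=T, Q=F, R=T, S=F, T=F, U=F.)
Total: 2 + 1 = 3.

3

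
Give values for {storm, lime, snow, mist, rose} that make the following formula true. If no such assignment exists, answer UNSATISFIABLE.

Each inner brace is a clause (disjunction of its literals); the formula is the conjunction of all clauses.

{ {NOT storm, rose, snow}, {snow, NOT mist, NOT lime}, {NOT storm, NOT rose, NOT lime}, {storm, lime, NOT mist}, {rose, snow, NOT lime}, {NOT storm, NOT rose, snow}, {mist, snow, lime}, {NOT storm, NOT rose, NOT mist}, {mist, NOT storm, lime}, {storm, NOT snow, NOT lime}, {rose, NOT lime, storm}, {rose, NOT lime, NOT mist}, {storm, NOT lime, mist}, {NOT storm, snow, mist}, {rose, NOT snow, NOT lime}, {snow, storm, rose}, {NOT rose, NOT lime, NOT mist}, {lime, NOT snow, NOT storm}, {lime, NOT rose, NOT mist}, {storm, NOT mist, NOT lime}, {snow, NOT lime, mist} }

Try storm = false.
Try lime = false.
(NOT mist) alone gives mist = false.
(snow) alone gives snow = true.
All clauses hold; rose can take either value.

storm=false; lime=false; snow=true; mist=false; rose=false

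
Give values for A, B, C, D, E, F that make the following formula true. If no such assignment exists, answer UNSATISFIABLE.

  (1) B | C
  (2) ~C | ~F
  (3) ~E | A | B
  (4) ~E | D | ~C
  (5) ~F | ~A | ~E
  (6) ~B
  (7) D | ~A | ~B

A: 1, B: 0, C: 1, D: 1, E: 1, F: 0

The clause (~B) is unit, so B = 0.
The clause (C) is unit, so C = 1.
The clause (~F) is unit, so F = 0.
Branch on E: set E = 1.
The clause (A) is unit, so A = 1.
The clause (D) is unit, so D = 1.
This assignment satisfies each clause.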